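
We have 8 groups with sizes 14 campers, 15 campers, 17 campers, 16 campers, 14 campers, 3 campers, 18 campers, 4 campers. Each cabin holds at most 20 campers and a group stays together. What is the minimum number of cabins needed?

6

Total = 18 + 17 + 16 + 15 + 14 + 14 + 4 + 3 = 101 campers.
Lower bound: ⌈101/20⌉ = 6 cabins.
A packing using 6 cabins:
  cabin 1: 18 = 18
  cabin 2: 17 + 3 = 20
  cabin 3: 16 + 4 = 20
  cabin 4: 15 = 15
  cabin 5: 14 = 14
  cabin 6: 14 = 14
This matches the lower bound, so 6 is optimal.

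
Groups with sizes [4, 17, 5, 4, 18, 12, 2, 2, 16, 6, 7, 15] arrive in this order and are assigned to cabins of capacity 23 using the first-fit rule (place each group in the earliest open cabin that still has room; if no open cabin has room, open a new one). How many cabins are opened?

5

  4 → cabin 1 (new)  [load 4/23]
  17 → cabin 1  [load 21/23]
  5 → cabin 2 (new)  [load 5/23]
  4 → cabin 2  [load 9/23]
  18 → cabin 3 (new)  [load 18/23]
  12 → cabin 2  [load 21/23]
  2 → cabin 1  [load 23/23]
  2 → cabin 2  [load 23/23]
  16 → cabin 4 (new)  [load 16/23]
  6 → cabin 4  [load 22/23]
  7 → cabin 5 (new)  [load 7/23]
  15 → cabin 5  [load 22/23]
5 cabins opened.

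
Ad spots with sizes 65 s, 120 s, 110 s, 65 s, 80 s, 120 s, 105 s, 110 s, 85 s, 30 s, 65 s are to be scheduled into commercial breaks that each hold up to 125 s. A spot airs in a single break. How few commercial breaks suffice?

10

Total = 120 + 120 + 110 + 110 + 105 + 85 + 80 + 65 + 65 + 65 + 30 = 955 s.
Lower bound: ⌈955/125⌉ = 8 commercial breaks.
Also, 10 ad spots each exceed 125/2 s, and no two of those can share a break, so at least 10 commercial breaks are needed.
A packing using 10 commercial breaks:
  break 1: 120 = 120
  break 2: 120 = 120
  break 3: 110 = 110
  break 4: 110 = 110
  break 5: 105 = 105
  break 6: 85 + 30 = 115
  break 7: 80 = 80
  break 8: 65 = 65
  break 9: 65 = 65
  break 10: 65 = 65
This matches the lower bound, so 10 is optimal.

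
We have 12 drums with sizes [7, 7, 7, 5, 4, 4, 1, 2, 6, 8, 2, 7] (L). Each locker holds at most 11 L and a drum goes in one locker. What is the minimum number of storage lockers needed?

6

Total = 8 + 7 + 7 + 7 + 7 + 6 + 5 + 4 + 4 + 2 + 2 + 1 = 60 L.
Lower bound: ⌈60/11⌉ = 6 storage lockers.
A packing using 6 storage lockers:
  locker 1: 8 + 2 + 1 = 11
  locker 2: 7 + 4 = 11
  locker 3: 7 + 4 = 11
  locker 4: 7 + 2 = 9
  locker 5: 7 = 7
  locker 6: 6 + 5 = 11
This matches the lower bound, so 6 is optimal.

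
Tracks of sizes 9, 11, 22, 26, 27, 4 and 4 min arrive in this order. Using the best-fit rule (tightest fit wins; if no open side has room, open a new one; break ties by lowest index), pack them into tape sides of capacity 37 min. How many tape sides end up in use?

  9 → side 1 (new)  [load 9/37]
  11 → side 1  [load 20/37]
  22 → side 2 (new)  [load 22/37]
  26 → side 3 (new)  [load 26/37]
  27 → side 4 (new)  [load 27/37]
  4 → side 4  [load 31/37]
  4 → side 4  [load 35/37]
4 tape sides opened.

4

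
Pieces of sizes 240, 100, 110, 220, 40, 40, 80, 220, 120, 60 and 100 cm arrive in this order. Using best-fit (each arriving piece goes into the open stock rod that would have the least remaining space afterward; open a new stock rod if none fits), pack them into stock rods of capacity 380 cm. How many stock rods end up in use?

4

  240 → stock rod 1 (new)  [load 240/380]
  100 → stock rod 1  [load 340/380]
  110 → stock rod 2 (new)  [load 110/380]
  220 → stock rod 2  [load 330/380]
  40 → stock rod 1  [load 380/380]
  40 → stock rod 2  [load 370/380]
  80 → stock rod 3 (new)  [load 80/380]
  220 → stock rod 3  [load 300/380]
  120 → stock rod 4 (new)  [load 120/380]
  60 → stock rod 3  [load 360/380]
  100 → stock rod 4  [load 220/380]
4 stock rods opened.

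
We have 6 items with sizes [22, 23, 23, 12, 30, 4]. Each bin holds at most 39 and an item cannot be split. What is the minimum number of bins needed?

4

Total = 30 + 23 + 23 + 22 + 12 + 4 = 114.
Lower bound: ⌈114/39⌉ = 3 bins.
Also, 4 items each exceed 39/2, and no two of those can share a bin, so at least 4 bins are needed.
A packing using 4 bins:
  bin 1: 30 + 4 = 34
  bin 2: 23 + 12 = 35
  bin 3: 23 = 23
  bin 4: 22 = 22
This matches the lower bound, so 4 is optimal.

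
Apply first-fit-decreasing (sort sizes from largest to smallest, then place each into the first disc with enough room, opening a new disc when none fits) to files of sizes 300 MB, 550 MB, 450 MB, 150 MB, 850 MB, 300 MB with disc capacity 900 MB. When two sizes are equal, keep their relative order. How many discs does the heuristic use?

3

Sorted descending: 850, 550, 450, 300, 300, 150.
  850 → disc 1 (new)  [load 850/900]
  550 → disc 2 (new)  [load 550/900]
  450 → disc 3 (new)  [load 450/900]
  300 → disc 2  [load 850/900]
  300 → disc 3  [load 750/900]
  150 → disc 3  [load 900/900]
3 discs opened.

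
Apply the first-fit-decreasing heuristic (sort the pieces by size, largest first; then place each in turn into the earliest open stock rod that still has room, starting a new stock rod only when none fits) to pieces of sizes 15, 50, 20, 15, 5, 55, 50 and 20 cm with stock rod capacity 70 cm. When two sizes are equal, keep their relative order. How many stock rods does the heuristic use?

Sorted descending: 55, 50, 50, 20, 20, 15, 15, 5.
  55 → stock rod 1 (new)  [load 55/70]
  50 → stock rod 2 (new)  [load 50/70]
  50 → stock rod 3 (new)  [load 50/70]
  20 → stock rod 2  [load 70/70]
  20 → stock rod 3  [load 70/70]
  15 → stock rod 1  [load 70/70]
  15 → stock rod 4 (new)  [load 15/70]
  5 → stock rod 4  [load 20/70]
4 stock rods opened.

4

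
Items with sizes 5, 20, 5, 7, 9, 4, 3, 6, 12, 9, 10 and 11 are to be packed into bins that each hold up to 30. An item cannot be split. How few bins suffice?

Total = 20 + 12 + 11 + 10 + 9 + 9 + 7 + 6 + 5 + 5 + 4 + 3 = 101.
Lower bound: ⌈101/30⌉ = 4 bins.
A packing using 4 bins:
  bin 1: 20 + 10 = 30
  bin 2: 12 + 11 + 7 = 30
  bin 3: 9 + 9 + 6 + 5 = 29
  bin 4: 5 + 4 + 3 = 12
This matches the lower bound, so 4 is optimal.

4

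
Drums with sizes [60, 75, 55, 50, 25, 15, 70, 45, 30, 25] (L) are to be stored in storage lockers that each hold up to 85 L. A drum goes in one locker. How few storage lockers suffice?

Total = 75 + 70 + 60 + 55 + 50 + 45 + 30 + 25 + 25 + 15 = 450 L.
Lower bound: ⌈450/85⌉ = 6 storage lockers.
A packing using 6 storage lockers:
  locker 1: 75 = 75
  locker 2: 70 + 15 = 85
  locker 3: 60 + 25 = 85
  locker 4: 55 + 30 = 85
  locker 5: 50 + 25 = 75
  locker 6: 45 = 45
This matches the lower bound, so 6 is optimal.

6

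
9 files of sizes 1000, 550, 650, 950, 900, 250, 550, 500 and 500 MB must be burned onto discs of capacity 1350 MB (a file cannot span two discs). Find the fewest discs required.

Total = 1000 + 950 + 900 + 650 + 550 + 550 + 500 + 500 + 250 = 5850 MB.
Lower bound: ⌈5850/1350⌉ = 5 discs.
A packing using 6 discs:
  disc 1: 1000 + 250 = 1250
  disc 2: 950 = 950
  disc 3: 900 = 900
  disc 4: 650 + 550 = 1200
  disc 5: 550 + 500 = 1050
  disc 6: 500 = 500
No arrangement into 5 discs stays within capacity, so 6 is optimal.

6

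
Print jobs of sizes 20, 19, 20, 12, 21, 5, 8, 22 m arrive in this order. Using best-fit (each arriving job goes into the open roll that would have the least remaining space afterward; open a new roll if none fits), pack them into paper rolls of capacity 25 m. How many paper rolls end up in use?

6

  20 → roll 1 (new)  [load 20/25]
  19 → roll 2 (new)  [load 19/25]
  20 → roll 3 (new)  [load 20/25]
  12 → roll 4 (new)  [load 12/25]
  21 → roll 5 (new)  [load 21/25]
  5 → roll 1  [load 25/25]
  8 → roll 4  [load 20/25]
  22 → roll 6 (new)  [load 22/25]
6 paper rolls opened.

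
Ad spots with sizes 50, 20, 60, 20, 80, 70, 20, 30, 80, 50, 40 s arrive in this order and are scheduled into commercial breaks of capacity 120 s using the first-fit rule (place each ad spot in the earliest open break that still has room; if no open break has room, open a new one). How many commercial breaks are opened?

5

  50 → break 1 (new)  [load 50/120]
  20 → break 1  [load 70/120]
  60 → break 2 (new)  [load 60/120]
  20 → break 1  [load 90/120]
  80 → break 3 (new)  [load 80/120]
  70 → break 4 (new)  [load 70/120]
  20 → break 1  [load 110/120]
  30 → break 2  [load 90/120]
  80 → break 5 (new)  [load 80/120]
  50 → break 4  [load 120/120]
  40 → break 3  [load 120/120]
5 commercial breaks opened.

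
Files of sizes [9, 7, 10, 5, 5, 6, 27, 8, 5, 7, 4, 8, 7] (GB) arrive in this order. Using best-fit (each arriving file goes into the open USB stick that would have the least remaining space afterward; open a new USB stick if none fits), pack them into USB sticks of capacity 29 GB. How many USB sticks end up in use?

4

  9 → USB stick 1 (new)  [load 9/29]
  7 → USB stick 1  [load 16/29]
  10 → USB stick 1  [load 26/29]
  5 → USB stick 2 (new)  [load 5/29]
  5 → USB stick 2  [load 10/29]
  6 → USB stick 2  [load 16/29]
  27 → USB stick 3 (new)  [load 27/29]
  8 → USB stick 2  [load 24/29]
  5 → USB stick 2  [load 29/29]
  7 → USB stick 4 (new)  [load 7/29]
  4 → USB stick 4  [load 11/29]
  8 → USB stick 4  [load 19/29]
  7 → USB stick 4  [load 26/29]
4 USB sticks opened.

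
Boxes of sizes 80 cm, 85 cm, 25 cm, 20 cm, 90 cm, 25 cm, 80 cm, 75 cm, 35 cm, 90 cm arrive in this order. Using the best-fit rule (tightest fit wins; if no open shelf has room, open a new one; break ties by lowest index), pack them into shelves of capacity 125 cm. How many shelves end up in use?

6

  80 → shelf 1 (new)  [load 80/125]
  85 → shelf 2 (new)  [load 85/125]
  25 → shelf 2  [load 110/125]
  20 → shelf 1  [load 100/125]
  90 → shelf 3 (new)  [load 90/125]
  25 → shelf 1  [load 125/125]
  80 → shelf 4 (new)  [load 80/125]
  75 → shelf 5 (new)  [load 75/125]
  35 → shelf 3  [load 125/125]
  90 → shelf 6 (new)  [load 90/125]
6 shelves opened.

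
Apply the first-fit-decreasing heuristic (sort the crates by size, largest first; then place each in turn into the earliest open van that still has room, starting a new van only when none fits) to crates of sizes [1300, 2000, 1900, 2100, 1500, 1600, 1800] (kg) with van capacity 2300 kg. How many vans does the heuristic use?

7

Sorted descending: 2100, 2000, 1900, 1800, 1600, 1500, 1300.
  2100 → van 1 (new)  [load 2100/2300]
  2000 → van 2 (new)  [load 2000/2300]
  1900 → van 3 (new)  [load 1900/2300]
  1800 → van 4 (new)  [load 1800/2300]
  1600 → van 5 (new)  [load 1600/2300]
  1500 → van 6 (new)  [load 1500/2300]
  1300 → van 7 (new)  [load 1300/2300]
7 vans opened.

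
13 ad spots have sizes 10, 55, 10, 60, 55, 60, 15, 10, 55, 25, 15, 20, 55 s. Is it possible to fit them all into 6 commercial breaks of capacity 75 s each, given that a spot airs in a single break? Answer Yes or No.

Total = 445 s; ⌈445/75⌉ = 6.
The bound of 6 does not rule out 6, but exhaustive search shows no assignment into 6 commercial breaks of capacity 75 s exists — the minimum is 7.

No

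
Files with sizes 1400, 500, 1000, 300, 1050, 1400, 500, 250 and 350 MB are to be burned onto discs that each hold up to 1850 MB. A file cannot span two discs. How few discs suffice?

Total = 1400 + 1400 + 1050 + 1000 + 500 + 500 + 350 + 300 + 250 = 6750 MB.
Lower bound: ⌈6750/1850⌉ = 4 discs.
A packing using 4 discs:
  disc 1: 1400 + 350 = 1750
  disc 2: 1400 + 300 = 1700
  disc 3: 1050 + 500 + 250 = 1800
  disc 4: 1000 + 500 = 1500
This matches the lower bound, so 4 is optimal.

4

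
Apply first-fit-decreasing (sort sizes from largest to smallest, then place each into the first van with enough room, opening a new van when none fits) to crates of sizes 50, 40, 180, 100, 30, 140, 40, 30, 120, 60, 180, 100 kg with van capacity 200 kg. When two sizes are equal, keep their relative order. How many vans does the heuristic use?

Sorted descending: 180, 180, 140, 120, 100, 100, 60, 50, 40, 40, 30, 30.
  180 → van 1 (new)  [load 180/200]
  180 → van 2 (new)  [load 180/200]
  140 → van 3 (new)  [load 140/200]
  120 → van 4 (new)  [load 120/200]
  100 → van 5 (new)  [load 100/200]
  100 → van 5  [load 200/200]
  60 → van 3  [load 200/200]
  50 → van 4  [load 170/200]
  40 → van 6 (new)  [load 40/200]
  40 → van 6  [load 80/200]
  30 → van 4  [load 200/200]
  30 → van 6  [load 110/200]
6 vans opened.

6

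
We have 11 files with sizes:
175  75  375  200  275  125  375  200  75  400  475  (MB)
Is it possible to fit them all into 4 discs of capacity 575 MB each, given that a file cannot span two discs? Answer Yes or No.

Total = 2750 MB; ⌈2750/575⌉ = 5.
At least 5 discs are required, but only 4 are allowed.

No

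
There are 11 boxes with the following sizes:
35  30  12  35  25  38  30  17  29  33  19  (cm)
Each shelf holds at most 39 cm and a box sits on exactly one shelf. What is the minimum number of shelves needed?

9

Total = 38 + 35 + 35 + 33 + 30 + 30 + 29 + 25 + 19 + 17 + 12 = 303 cm.
Lower bound: ⌈303/39⌉ = 8 shelves.
A packing using 9 shelves:
  shelf 1: 38 = 38
  shelf 2: 35 = 35
  shelf 3: 35 = 35
  shelf 4: 33 = 33
  shelf 5: 30 = 30
  shelf 6: 30 = 30
  shelf 7: 29 = 29
  shelf 8: 25 + 12 = 37
  shelf 9: 19 + 17 = 36
No arrangement into 8 shelves stays within capacity, so 9 is optimal.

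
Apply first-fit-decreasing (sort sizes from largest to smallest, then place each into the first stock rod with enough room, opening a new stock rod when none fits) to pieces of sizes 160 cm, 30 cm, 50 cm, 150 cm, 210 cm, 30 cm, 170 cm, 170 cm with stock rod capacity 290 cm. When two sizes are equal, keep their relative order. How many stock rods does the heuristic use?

Sorted descending: 210, 170, 170, 160, 150, 50, 30, 30.
  210 → stock rod 1 (new)  [load 210/290]
  170 → stock rod 2 (new)  [load 170/290]
  170 → stock rod 3 (new)  [load 170/290]
  160 → stock rod 4 (new)  [load 160/290]
  150 → stock rod 5 (new)  [load 150/290]
  50 → stock rod 1  [load 260/290]
  30 → stock rod 1  [load 290/290]
  30 → stock rod 2  [load 200/290]
5 stock rods opened.

5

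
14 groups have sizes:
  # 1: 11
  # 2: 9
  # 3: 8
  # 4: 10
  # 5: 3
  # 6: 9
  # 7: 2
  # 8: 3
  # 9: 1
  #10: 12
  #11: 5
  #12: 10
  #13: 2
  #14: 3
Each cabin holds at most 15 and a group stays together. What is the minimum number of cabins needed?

Total = 12 + 11 + 10 + 10 + 9 + 9 + 8 + 5 + 3 + 3 + 3 + 2 + 2 + 1 = 88.
Lower bound: ⌈88/15⌉ = 6 cabins.
Also, 7 groups each exceed 15/2, and no two of those can share a cabin, so at least 7 cabins are needed.
A packing using 7 cabins:
  cabin 1: 12 + 3 = 15
  cabin 2: 11 + 3 + 1 = 15
  cabin 3: 10 + 5 = 15
  cabin 4: 10 + 3 + 2 = 15
  cabin 5: 9 + 2 = 11
  cabin 6: 9 = 9
  cabin 7: 8 = 8
This matches the lower bound, so 7 is optimal.

7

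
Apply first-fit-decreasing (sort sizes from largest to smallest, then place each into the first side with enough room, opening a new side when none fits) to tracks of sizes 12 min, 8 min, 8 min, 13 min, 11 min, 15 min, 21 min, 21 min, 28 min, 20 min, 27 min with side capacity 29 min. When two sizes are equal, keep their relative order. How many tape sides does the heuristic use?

Sorted descending: 28, 27, 21, 21, 20, 15, 13, 12, 11, 8, 8.
  28 → side 1 (new)  [load 28/29]
  27 → side 2 (new)  [load 27/29]
  21 → side 3 (new)  [load 21/29]
  21 → side 4 (new)  [load 21/29]
  20 → side 5 (new)  [load 20/29]
  15 → side 6 (new)  [load 15/29]
  13 → side 6  [load 28/29]
  12 → side 7 (new)  [load 12/29]
  11 → side 7  [load 23/29]
  8 → side 3  [load 29/29]
  8 → side 4  [load 29/29]
7 tape sides opened.

7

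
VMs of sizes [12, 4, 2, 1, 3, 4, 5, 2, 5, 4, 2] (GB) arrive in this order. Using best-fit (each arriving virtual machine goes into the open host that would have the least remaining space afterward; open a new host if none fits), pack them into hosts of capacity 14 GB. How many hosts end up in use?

  12 → host 1 (new)  [load 12/14]
  4 → host 2 (new)  [load 4/14]
  2 → host 1  [load 14/14]
  1 → host 2  [load 5/14]
  3 → host 2  [load 8/14]
  4 → host 2  [load 12/14]
  5 → host 3 (new)  [load 5/14]
  2 → host 2  [load 14/14]
  5 → host 3  [load 10/14]
  4 → host 3  [load 14/14]
  2 → host 4 (new)  [load 2/14]
4 hosts opened.

4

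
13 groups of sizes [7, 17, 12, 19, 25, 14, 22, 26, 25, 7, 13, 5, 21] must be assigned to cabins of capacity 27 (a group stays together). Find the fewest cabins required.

Total = 26 + 25 + 25 + 22 + 21 + 19 + 17 + 14 + 13 + 12 + 7 + 7 + 5 = 213.
Lower bound: ⌈213/27⌉ = 8 cabins.
A packing using 9 cabins:
  cabin 1: 26 = 26
  cabin 2: 25 = 25
  cabin 3: 25 = 25
  cabin 4: 22 + 5 = 27
  cabin 5: 21 = 21
  cabin 6: 19 + 7 = 26
  cabin 7: 17 + 7 = 24
  cabin 8: 14 + 13 = 27
  cabin 9: 12 = 12
No arrangement into 8 cabins stays within capacity, so 9 is optimal.

9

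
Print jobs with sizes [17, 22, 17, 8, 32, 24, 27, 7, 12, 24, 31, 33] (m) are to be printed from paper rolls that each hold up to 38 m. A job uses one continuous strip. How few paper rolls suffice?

8

Total = 33 + 32 + 31 + 27 + 24 + 24 + 22 + 17 + 17 + 12 + 8 + 7 = 254 m.
Lower bound: ⌈254/38⌉ = 7 paper rolls.
A packing using 8 paper rolls:
  roll 1: 33 = 33
  roll 2: 32 = 32
  roll 3: 31 + 7 = 38
  roll 4: 27 + 8 = 35
  roll 5: 24 + 12 = 36
  roll 6: 24 = 24
  roll 7: 22 = 22
  roll 8: 17 + 17 = 34
No arrangement into 7 paper rolls stays within capacity, so 8 is optimal.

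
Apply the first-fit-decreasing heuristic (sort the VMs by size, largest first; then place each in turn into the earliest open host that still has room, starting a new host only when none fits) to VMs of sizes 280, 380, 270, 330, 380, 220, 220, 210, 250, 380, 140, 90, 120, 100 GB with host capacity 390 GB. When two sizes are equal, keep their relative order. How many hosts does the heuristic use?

Sorted descending: 380, 380, 380, 330, 280, 270, 250, 220, 220, 210, 140, 120, 100, 90.
  380 → host 1 (new)  [load 380/390]
  380 → host 2 (new)  [load 380/390]
  380 → host 3 (new)  [load 380/390]
  330 → host 4 (new)  [load 330/390]
  280 → host 5 (new)  [load 280/390]
  270 → host 6 (new)  [load 270/390]
  250 → host 7 (new)  [load 250/390]
  220 → host 8 (new)  [load 220/390]
  220 → host 9 (new)  [load 220/390]
  210 → host 10 (new)  [load 210/390]
  140 → host 7  [load 390/390]
  120 → host 6  [load 390/390]
  100 → host 5  [load 380/390]
  90 → host 8  [load 310/390]
10 hosts opened.

10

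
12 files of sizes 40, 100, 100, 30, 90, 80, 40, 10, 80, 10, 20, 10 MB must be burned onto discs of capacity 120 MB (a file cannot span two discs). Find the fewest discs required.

6

Total = 100 + 100 + 90 + 80 + 80 + 40 + 40 + 30 + 20 + 10 + 10 + 10 = 610 MB.
Lower bound: ⌈610/120⌉ = 6 discs.
A packing using 6 discs:
  disc 1: 100 + 20 = 120
  disc 2: 100 + 10 + 10 = 120
  disc 3: 90 + 30 = 120
  disc 4: 80 + 40 = 120
  disc 5: 80 + 40 = 120
  disc 6: 10 = 10
This matches the lower bound, so 6 is optimal.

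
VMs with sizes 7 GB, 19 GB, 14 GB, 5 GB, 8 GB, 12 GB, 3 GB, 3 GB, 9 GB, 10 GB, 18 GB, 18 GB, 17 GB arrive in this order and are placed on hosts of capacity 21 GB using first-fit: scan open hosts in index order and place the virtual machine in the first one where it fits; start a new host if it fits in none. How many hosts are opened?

8

  7 → host 1 (new)  [load 7/21]
  19 → host 2 (new)  [load 19/21]
  14 → host 1  [load 21/21]
  5 → host 3 (new)  [load 5/21]
  8 → host 3  [load 13/21]
  12 → host 4 (new)  [load 12/21]
  3 → host 3  [load 16/21]
  3 → host 3  [load 19/21]
  9 → host 4  [load 21/21]
  10 → host 5 (new)  [load 10/21]
  18 → host 6 (new)  [load 18/21]
  18 → host 7 (new)  [load 18/21]
  17 → host 8 (new)  [load 17/21]
8 hosts opened.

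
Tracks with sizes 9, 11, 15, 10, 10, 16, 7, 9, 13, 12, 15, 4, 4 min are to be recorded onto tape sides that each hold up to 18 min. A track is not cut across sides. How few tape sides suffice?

9

Total = 16 + 15 + 15 + 13 + 12 + 11 + 10 + 10 + 9 + 9 + 7 + 4 + 4 = 135 min.
Lower bound: ⌈135/18⌉ = 8 tape sides.
A packing using 9 tape sides:
  side 1: 16 = 16
  side 2: 15 = 15
  side 3: 15 = 15
  side 4: 13 + 4 = 17
  side 5: 12 + 4 = 16
  side 6: 11 + 7 = 18
  side 7: 10 = 10
  side 8: 10 = 10
  side 9: 9 + 9 = 18
No arrangement into 8 tape sides stays within capacity, so 9 is optimal.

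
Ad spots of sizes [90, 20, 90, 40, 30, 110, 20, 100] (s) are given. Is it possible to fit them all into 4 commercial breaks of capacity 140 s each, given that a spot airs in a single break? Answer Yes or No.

A valid assignment using 4 commercial breaks:
  break 1: 110 + 30 = 140
  break 2: 100 + 40 = 140
  break 3: 90 + 20 + 20 = 130
  break 4: 90 = 90
Every load is within 140 s, so 4 commercial breaks suffice.

Yes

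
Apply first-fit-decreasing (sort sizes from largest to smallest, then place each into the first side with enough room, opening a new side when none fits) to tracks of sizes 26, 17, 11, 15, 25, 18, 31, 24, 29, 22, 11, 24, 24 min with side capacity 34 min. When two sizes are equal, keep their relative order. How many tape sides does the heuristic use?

Sorted descending: 31, 29, 26, 25, 24, 24, 24, 22, 18, 17, 15, 11, 11.
  31 → side 1 (new)  [load 31/34]
  29 → side 2 (new)  [load 29/34]
  26 → side 3 (new)  [load 26/34]
  25 → side 4 (new)  [load 25/34]
  24 → side 5 (new)  [load 24/34]
  24 → side 6 (new)  [load 24/34]
  24 → side 7 (new)  [load 24/34]
  22 → side 8 (new)  [load 22/34]
  18 → side 9 (new)  [load 18/34]
  17 → side 10 (new)  [load 17/34]
  15 → side 9  [load 33/34]
  11 → side 8  [load 33/34]
  11 → side 10  [load 28/34]
10 tape sides opened.

10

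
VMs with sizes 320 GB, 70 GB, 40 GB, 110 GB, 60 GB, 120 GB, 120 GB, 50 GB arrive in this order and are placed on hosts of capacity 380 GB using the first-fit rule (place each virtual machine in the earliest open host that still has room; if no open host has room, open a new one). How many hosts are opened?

  320 → host 1 (new)  [load 320/380]
  70 → host 2 (new)  [load 70/380]
  40 → host 1  [load 360/380]
  110 → host 2  [load 180/380]
  60 → host 2  [load 240/380]
  120 → host 2  [load 360/380]
  120 → host 3 (new)  [load 120/380]
  50 → host 3  [load 170/380]
3 hosts opened.

3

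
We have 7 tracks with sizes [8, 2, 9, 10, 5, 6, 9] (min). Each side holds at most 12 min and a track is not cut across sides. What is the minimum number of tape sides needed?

5

Total = 10 + 9 + 9 + 8 + 6 + 5 + 2 = 49 min.
Lower bound: ⌈49/12⌉ = 5 tape sides.
A packing using 5 tape sides:
  side 1: 10 + 2 = 12
  side 2: 9 = 9
  side 3: 9 = 9
  side 4: 8 = 8
  side 5: 6 + 5 = 11
This matches the lower bound, so 5 is optimal.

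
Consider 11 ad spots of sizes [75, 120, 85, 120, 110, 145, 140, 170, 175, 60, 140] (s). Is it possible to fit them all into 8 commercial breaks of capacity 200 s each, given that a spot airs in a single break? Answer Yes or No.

Yes

A valid assignment using 8 commercial breaks:
  break 1: 175 = 175
  break 2: 170 = 170
  break 3: 145 = 145
  break 4: 140 + 60 = 200
  break 5: 140 = 140
  break 6: 120 + 75 = 195
  break 7: 120 = 120
  break 8: 110 + 85 = 195
Every load is within 200 s, so 8 commercial breaks suffice.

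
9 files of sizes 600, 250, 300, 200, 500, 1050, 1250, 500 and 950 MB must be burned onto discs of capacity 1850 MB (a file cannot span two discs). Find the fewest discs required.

Total = 1250 + 1050 + 950 + 600 + 500 + 500 + 300 + 250 + 200 = 5600 MB.
Lower bound: ⌈5600/1850⌉ = 4 discs.
A packing using 4 discs:
  disc 1: 1250 + 600 = 1850
  disc 2: 1050 + 500 + 300 = 1850
  disc 3: 950 + 500 + 250 = 1700
  disc 4: 200 = 200
This matches the lower bound, so 4 is optimal.

4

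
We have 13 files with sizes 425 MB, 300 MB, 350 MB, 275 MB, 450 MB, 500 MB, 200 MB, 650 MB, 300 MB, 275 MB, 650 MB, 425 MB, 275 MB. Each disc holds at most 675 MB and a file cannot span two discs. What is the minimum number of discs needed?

Total = 650 + 650 + 500 + 450 + 425 + 425 + 350 + 300 + 300 + 275 + 275 + 275 + 200 = 5075 MB.
Lower bound: ⌈5075/675⌉ = 8 discs.
A packing using 9 discs:
  disc 1: 650 = 650
  disc 2: 650 = 650
  disc 3: 500 = 500
  disc 4: 450 + 200 = 650
  disc 5: 425 = 425
  disc 6: 425 = 425
  disc 7: 350 + 300 = 650
  disc 8: 300 + 275 = 575
  disc 9: 275 + 275 = 550
No arrangement into 8 discs stays within capacity, so 9 is optimal.

9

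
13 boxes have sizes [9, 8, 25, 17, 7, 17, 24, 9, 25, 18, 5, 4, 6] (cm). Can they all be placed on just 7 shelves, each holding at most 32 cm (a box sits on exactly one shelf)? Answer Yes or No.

A valid assignment using 6 shelves:
  shelf 1: 25 + 7 = 32
  shelf 2: 25 + 6 = 31
  shelf 3: 24 + 8 = 32
  shelf 4: 18 + 9 + 5 = 32
  shelf 5: 17 + 9 + 4 = 30
  shelf 6: 17 = 17
That uses only 6 ≤ 7, so 7 shelves are enough.

Yes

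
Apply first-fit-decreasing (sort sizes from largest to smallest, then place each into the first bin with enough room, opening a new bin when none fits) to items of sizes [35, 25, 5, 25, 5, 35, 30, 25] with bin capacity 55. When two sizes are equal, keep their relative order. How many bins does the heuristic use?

4

Sorted descending: 35, 35, 30, 25, 25, 25, 5, 5.
  35 → bin 1 (new)  [load 35/55]
  35 → bin 2 (new)  [load 35/55]
  30 → bin 3 (new)  [load 30/55]
  25 → bin 3  [load 55/55]
  25 → bin 4 (new)  [load 25/55]
  25 → bin 4  [load 50/55]
  5 → bin 1  [load 40/55]
  5 → bin 1  [load 45/55]
4 bins opened.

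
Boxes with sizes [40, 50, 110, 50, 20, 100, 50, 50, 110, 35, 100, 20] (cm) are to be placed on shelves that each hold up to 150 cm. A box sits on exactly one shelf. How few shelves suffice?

Total = 110 + 110 + 100 + 100 + 50 + 50 + 50 + 50 + 40 + 35 + 20 + 20 = 735 cm.
Lower bound: ⌈735/150⌉ = 5 shelves.
A packing using 5 shelves:
  shelf 1: 110 + 40 = 150
  shelf 2: 110 + 35 = 145
  shelf 3: 100 + 50 = 150
  shelf 4: 100 + 50 = 150
  shelf 5: 50 + 50 + 20 + 20 = 140
This matches the lower bound, so 5 is optimal.

5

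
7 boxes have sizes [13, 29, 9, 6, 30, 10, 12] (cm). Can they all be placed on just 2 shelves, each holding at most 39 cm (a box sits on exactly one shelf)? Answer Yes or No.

No

Total = 109 cm; ⌈109/39⌉ = 3.
At least 3 shelves are required, but only 2 are allowed.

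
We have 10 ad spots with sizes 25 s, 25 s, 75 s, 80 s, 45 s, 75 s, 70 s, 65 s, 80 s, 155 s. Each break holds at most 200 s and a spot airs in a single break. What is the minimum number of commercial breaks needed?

Total = 155 + 80 + 80 + 75 + 75 + 70 + 65 + 45 + 25 + 25 = 695 s.
Lower bound: ⌈695/200⌉ = 4 commercial breaks.
A packing using 4 commercial breaks:
  break 1: 155 + 45 = 200
  break 2: 80 + 80 + 25 = 185
  break 3: 75 + 75 + 25 = 175
  break 4: 70 + 65 = 135
This matches the lower bound, so 4 is optimal.

4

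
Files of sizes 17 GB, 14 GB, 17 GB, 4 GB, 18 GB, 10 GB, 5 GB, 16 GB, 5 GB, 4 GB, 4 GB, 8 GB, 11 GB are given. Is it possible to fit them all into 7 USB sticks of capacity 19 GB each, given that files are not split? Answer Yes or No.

Total = 133 GB; ⌈133/19⌉ = 7.
The bound of 7 does not rule out 7, but exhaustive search shows no assignment into 7 USB sticks of capacity 19 GB exists — the minimum is 8.

No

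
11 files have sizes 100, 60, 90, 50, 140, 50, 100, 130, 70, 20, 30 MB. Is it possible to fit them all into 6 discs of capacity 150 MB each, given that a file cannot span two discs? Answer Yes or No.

Yes

A valid assignment using 6 discs:
  disc 1: 140 = 140
  disc 2: 130 + 20 = 150
  disc 3: 100 + 50 = 150
  disc 4: 100 + 50 = 150
  disc 5: 90 + 60 = 150
  disc 6: 70 + 30 = 100
Every load is within 150 MB, so 6 discs suffice.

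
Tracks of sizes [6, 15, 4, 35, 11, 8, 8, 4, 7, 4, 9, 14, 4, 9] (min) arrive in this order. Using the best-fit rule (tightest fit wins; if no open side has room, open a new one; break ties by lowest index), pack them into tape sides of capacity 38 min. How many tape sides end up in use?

4

  6 → side 1 (new)  [load 6/38]
  15 → side 1  [load 21/38]
  4 → side 1  [load 25/38]
  35 → side 2 (new)  [load 35/38]
  11 → side 1  [load 36/38]
  8 → side 3 (new)  [load 8/38]
  8 → side 3  [load 16/38]
  4 → side 3  [load 20/38]
  7 → side 3  [load 27/38]
  4 → side 3  [load 31/38]
  9 → side 4 (new)  [load 9/38]
  14 → side 4  [load 23/38]
  4 → side 3  [load 35/38]
  9 → side 4  [load 32/38]
4 tape sides opened.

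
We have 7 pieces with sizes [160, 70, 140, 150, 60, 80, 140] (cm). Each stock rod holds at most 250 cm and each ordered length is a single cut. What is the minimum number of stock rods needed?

Total = 160 + 150 + 140 + 140 + 80 + 70 + 60 = 800 cm.
Lower bound: ⌈800/250⌉ = 4 stock rods.
A packing using 4 stock rods:
  stock rod 1: 160 + 80 = 240
  stock rod 2: 150 + 70 = 220
  stock rod 3: 140 + 60 = 200
  stock rod 4: 140 = 140
This matches the lower bound, so 4 is optimal.

4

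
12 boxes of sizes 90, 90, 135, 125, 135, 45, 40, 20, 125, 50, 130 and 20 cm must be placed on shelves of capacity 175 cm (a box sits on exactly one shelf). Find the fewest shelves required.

Total = 135 + 135 + 130 + 125 + 125 + 90 + 90 + 50 + 45 + 40 + 20 + 20 = 1005 cm.
Lower bound: ⌈1005/175⌉ = 6 shelves.
Also, 7 boxes each exceed 175/2 cm, and no two of those can share a shelf, so at least 7 shelves are needed.
A packing using 7 shelves:
  shelf 1: 135 + 40 = 175
  shelf 2: 135 + 20 + 20 = 175
  shelf 3: 130 + 45 = 175
  shelf 4: 125 + 50 = 175
  shelf 5: 125 = 125
  shelf 6: 90 = 90
  shelf 7: 90 = 90
This matches the lower bound, so 7 is optimal.

7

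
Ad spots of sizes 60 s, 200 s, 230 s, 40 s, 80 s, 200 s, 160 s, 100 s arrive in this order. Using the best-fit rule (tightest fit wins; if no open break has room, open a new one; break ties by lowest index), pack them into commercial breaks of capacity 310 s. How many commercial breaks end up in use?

  60 → break 1 (new)  [load 60/310]
  200 → break 1  [load 260/310]
  230 → break 2 (new)  [load 230/310]
  40 → break 1  [load 300/310]
  80 → break 2  [load 310/310]
  200 → break 3 (new)  [load 200/310]
  160 → break 4 (new)  [load 160/310]
  100 → break 3  [load 300/310]
4 commercial breaks opened.

4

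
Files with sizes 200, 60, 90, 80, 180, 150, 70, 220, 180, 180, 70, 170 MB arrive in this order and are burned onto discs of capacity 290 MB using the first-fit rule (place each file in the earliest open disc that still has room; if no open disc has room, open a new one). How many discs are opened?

  200 → disc 1 (new)  [load 200/290]
  60 → disc 1  [load 260/290]
  90 → disc 2 (new)  [load 90/290]
  80 → disc 2  [load 170/290]
  180 → disc 3 (new)  [load 180/290]
  150 → disc 4 (new)  [load 150/290]
  70 → disc 2  [load 240/290]
  220 → disc 5 (new)  [load 220/290]
  180 → disc 6 (new)  [load 180/290]
  180 → disc 7 (new)  [load 180/290]
  70 → disc 3  [load 250/290]
  170 → disc 8 (new)  [load 170/290]
8 discs opened.

8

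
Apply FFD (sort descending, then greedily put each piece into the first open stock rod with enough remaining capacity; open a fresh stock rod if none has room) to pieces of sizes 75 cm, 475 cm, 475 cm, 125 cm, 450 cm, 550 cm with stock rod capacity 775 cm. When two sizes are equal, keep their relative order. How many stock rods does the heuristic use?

Sorted descending: 550, 475, 475, 450, 125, 75.
  550 → stock rod 1 (new)  [load 550/775]
  475 → stock rod 2 (new)  [load 475/775]
  475 → stock rod 3 (new)  [load 475/775]
  450 → stock rod 4 (new)  [load 450/775]
  125 → stock rod 1  [load 675/775]
  75 → stock rod 1  [load 750/775]
4 stock rods opened.

4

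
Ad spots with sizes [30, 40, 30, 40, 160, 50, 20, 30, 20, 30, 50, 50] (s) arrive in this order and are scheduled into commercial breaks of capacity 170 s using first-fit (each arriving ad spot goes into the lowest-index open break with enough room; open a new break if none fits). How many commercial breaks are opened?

  30 → break 1 (new)  [load 30/170]
  40 → break 1  [load 70/170]
  30 → break 1  [load 100/170]
  40 → break 1  [load 140/170]
  160 → break 2 (new)  [load 160/170]
  50 → break 3 (new)  [load 50/170]
  20 → break 1  [load 160/170]
  30 → break 3  [load 80/170]
  20 → break 3  [load 100/170]
  30 → break 3  [load 130/170]
  50 → break 4 (new)  [load 50/170]
  50 → break 4  [load 100/170]
4 commercial breaks opened.

4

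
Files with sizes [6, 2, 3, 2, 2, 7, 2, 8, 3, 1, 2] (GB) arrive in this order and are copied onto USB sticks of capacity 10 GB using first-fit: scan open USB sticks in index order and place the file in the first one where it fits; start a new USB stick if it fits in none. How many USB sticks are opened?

  6 → USB stick 1 (new)  [load 6/10]
  2 → USB stick 1  [load 8/10]
  3 → USB stick 2 (new)  [load 3/10]
  2 → USB stick 1  [load 10/10]
  2 → USB stick 2  [load 5/10]
  7 → USB stick 3 (new)  [load 7/10]
  2 → USB stick 2  [load 7/10]
  8 → USB stick 4 (new)  [load 8/10]
  3 → USB stick 2  [load 10/10]
  1 → USB stick 3  [load 8/10]
  2 → USB stick 3  [load 10/10]
4 USB sticks opened.

4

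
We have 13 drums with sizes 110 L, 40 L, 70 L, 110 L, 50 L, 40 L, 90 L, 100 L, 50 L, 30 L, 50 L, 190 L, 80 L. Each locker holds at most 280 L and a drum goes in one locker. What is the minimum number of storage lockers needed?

4

Total = 190 + 110 + 110 + 100 + 90 + 80 + 70 + 50 + 50 + 50 + 40 + 40 + 30 = 1010 L.
Lower bound: ⌈1010/280⌉ = 4 storage lockers.
A packing using 4 storage lockers:
  locker 1: 190 + 90 = 280
  locker 2: 110 + 110 + 50 = 270
  locker 3: 100 + 80 + 70 + 30 = 280
  locker 4: 50 + 50 + 40 + 40 = 180
This matches the lower bound, so 4 is optimal.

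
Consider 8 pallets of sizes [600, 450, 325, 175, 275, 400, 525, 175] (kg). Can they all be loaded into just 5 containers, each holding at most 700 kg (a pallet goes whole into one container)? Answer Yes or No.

A valid assignment using 5 containers:
  container 1: 600 = 600
  container 2: 525 + 175 = 700
  container 3: 450 + 175 = 625
  container 4: 400 + 275 = 675
  container 5: 325 = 325
Every load is within 700 kg, so 5 containers suffice.

Yes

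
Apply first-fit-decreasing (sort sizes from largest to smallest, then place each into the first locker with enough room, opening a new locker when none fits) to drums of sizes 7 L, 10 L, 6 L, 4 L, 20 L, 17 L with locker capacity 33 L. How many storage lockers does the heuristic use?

3

Sorted descending: 20, 17, 10, 7, 6, 4.
  20 → locker 1 (new)  [load 20/33]
  17 → locker 2 (new)  [load 17/33]
  10 → locker 1  [load 30/33]
  7 → locker 2  [load 24/33]
  6 → locker 2  [load 30/33]
  4 → locker 3 (new)  [load 4/33]
3 storage lockers opened.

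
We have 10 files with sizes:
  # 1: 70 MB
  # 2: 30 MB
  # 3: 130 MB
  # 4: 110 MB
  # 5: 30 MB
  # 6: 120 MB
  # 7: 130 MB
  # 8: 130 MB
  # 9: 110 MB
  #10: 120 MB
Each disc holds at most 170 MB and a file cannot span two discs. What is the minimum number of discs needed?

Total = 130 + 130 + 130 + 120 + 120 + 110 + 110 + 70 + 30 + 30 = 980 MB.
Lower bound: ⌈980/170⌉ = 6 discs.
Also, 7 files each exceed 85 MB, and no two of those can share a disc, so at least 7 discs are needed.
A packing using 8 discs:
  disc 1: 130 + 30 = 160
  disc 2: 130 + 30 = 160
  disc 3: 130 = 130
  disc 4: 120 = 120
  disc 5: 120 = 120
  disc 6: 110 = 110
  disc 7: 110 = 110
  disc 8: 70 = 70
No arrangement into 7 discs stays within capacity, so 8 is optimal.

8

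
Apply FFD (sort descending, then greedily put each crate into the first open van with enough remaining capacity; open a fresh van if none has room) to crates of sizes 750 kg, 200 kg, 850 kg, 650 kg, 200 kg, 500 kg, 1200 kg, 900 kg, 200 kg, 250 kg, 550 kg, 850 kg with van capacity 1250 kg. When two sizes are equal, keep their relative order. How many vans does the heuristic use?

Sorted descending: 1200, 900, 850, 850, 750, 650, 550, 500, 250, 200, 200, 200.
  1200 → van 1 (new)  [load 1200/1250]
  900 → van 2 (new)  [load 900/1250]
  850 → van 3 (new)  [load 850/1250]
  850 → van 4 (new)  [load 850/1250]
  750 → van 5 (new)  [load 750/1250]
  650 → van 6 (new)  [load 650/1250]
  550 → van 6  [load 1200/1250]
  500 → van 5  [load 1250/1250]
  250 → van 2  [load 1150/1250]
  200 → van 3  [load 1050/1250]
  200 → van 3  [load 1250/1250]
  200 → van 4  [load 1050/1250]
6 vans opened.

6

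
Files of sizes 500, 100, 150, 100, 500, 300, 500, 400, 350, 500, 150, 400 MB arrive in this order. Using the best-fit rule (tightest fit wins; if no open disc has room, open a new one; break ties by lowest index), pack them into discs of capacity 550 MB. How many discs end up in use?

  500 → disc 1 (new)  [load 500/550]
  100 → disc 2 (new)  [load 100/550]
  150 → disc 2  [load 250/550]
  100 → disc 2  [load 350/550]
  500 → disc 3 (new)  [load 500/550]
  300 → disc 4 (new)  [load 300/550]
  500 → disc 5 (new)  [load 500/550]
  400 → disc 6 (new)  [load 400/550]
  350 → disc 7 (new)  [load 350/550]
  500 → disc 8 (new)  [load 500/550]
  150 → disc 6  [load 550/550]
  400 → disc 9 (new)  [load 400/550]
9 discs opened.

9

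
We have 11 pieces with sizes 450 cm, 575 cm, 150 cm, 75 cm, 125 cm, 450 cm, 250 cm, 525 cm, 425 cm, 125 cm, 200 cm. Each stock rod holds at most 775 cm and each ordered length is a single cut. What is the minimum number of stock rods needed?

Total = 575 + 525 + 450 + 450 + 425 + 250 + 200 + 150 + 125 + 125 + 75 = 3350 cm.
Lower bound: ⌈3350/775⌉ = 5 stock rods.
A packing using 5 stock rods:
  stock rod 1: 575 + 200 = 775
  stock rod 2: 525 + 250 = 775
  stock rod 3: 450 + 150 + 125 = 725
  stock rod 4: 450 + 125 + 75 = 650
  stock rod 5: 425 = 425
This matches the lower bound, so 5 is optimal.

5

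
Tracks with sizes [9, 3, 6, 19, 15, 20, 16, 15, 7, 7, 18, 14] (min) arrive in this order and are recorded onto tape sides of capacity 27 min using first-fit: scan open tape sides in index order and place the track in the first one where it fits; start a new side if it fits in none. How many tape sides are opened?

8

  9 → side 1 (new)  [load 9/27]
  3 → side 1  [load 12/27]
  6 → side 1  [load 18/27]
  19 → side 2 (new)  [load 19/27]
  15 → side 3 (new)  [load 15/27]
  20 → side 4 (new)  [load 20/27]
  16 → side 5 (new)  [load 16/27]
  15 → side 6 (new)  [load 15/27]
  7 → side 1  [load 25/27]
  7 → side 2  [load 26/27]
  18 → side 7 (new)  [load 18/27]
  14 → side 8 (new)  [load 14/27]
8 tape sides opened.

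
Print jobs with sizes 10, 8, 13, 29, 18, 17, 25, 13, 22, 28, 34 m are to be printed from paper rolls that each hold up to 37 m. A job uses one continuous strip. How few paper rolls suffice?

7

Total = 34 + 29 + 28 + 25 + 22 + 18 + 17 + 13 + 13 + 10 + 8 = 217 m.
Lower bound: ⌈217/37⌉ = 6 paper rolls.
A packing using 7 paper rolls:
  roll 1: 34 = 34
  roll 2: 29 + 8 = 37
  roll 3: 28 = 28
  roll 4: 25 + 10 = 35
  roll 5: 22 + 13 = 35
  roll 6: 18 + 17 = 35
  roll 7: 13 = 13
No arrangement into 6 paper rolls stays within capacity, so 7 is optimal.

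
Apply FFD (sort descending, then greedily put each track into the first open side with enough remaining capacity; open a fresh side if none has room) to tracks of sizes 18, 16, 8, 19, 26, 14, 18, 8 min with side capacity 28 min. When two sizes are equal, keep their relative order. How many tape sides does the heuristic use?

6

Sorted descending: 26, 19, 18, 18, 16, 14, 8, 8.
  26 → side 1 (new)  [load 26/28]
  19 → side 2 (new)  [load 19/28]
  18 → side 3 (new)  [load 18/28]
  18 → side 4 (new)  [load 18/28]
  16 → side 5 (new)  [load 16/28]
  14 → side 6 (new)  [load 14/28]
  8 → side 2  [load 27/28]
  8 → side 3  [load 26/28]
6 tape sides opened.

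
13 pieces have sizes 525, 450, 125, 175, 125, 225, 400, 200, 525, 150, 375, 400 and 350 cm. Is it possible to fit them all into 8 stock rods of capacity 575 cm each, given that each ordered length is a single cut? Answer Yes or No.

A valid assignment using 8 stock rods:
  stock rod 1: 525 = 525
  stock rod 2: 525 = 525
  stock rod 3: 450 + 125 = 575
  stock rod 4: 400 + 175 = 575
  stock rod 5: 400 + 150 = 550
  stock rod 6: 375 + 200 = 575
  stock rod 7: 350 + 225 = 575
  stock rod 8: 125 = 125
Every load is within 575 cm, so 8 stock rods suffice.

Yes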